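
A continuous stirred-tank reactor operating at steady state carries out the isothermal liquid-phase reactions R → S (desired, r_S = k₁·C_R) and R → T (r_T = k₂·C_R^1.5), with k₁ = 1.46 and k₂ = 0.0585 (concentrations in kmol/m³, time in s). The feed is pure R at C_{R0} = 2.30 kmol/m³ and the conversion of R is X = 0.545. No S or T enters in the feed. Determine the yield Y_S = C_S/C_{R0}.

0.524

Exit C_R = C_{R0}(1−X) = 2.30×0.455 = 1.046 kmol/m³.
In a CSTR the entire volume is at exit conditions, so r_S = 1.46×1.046 = 1.528 and r_T = 0.0585×1.046^1.5 = 0.06263.
Fraction of consumed R going to S: r_S/(r_S+r_T) = 0.9606.
C_S = 0.9606·C_{R0}·X = 0.9606×2.30×0.545 = 1.20 kmol/m³; Y_S = C_S/C_{R0} = 0.524.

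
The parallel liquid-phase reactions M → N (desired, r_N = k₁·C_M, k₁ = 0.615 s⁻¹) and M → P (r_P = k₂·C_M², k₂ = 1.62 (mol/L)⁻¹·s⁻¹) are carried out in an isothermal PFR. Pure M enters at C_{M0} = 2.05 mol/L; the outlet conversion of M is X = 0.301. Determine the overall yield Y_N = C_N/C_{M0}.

C_M = C_{M0}(1−X) = 1.433 mol/L.
Along a PFR/batch, dC_N/dC_M = −r_N/(r_N+r_P) = −k₁/(k₁+k₂·C_M).
Integrating from C_{M0} to C_M: C_N = (0.615/1.62)·ln[(0.615+1.62·2.05)/(0.615+1.62·1.43)] = 0.3796·ln(3.936/2.936) = 0.1112 mol/L.
Y_N = C_N/C_{M0} = 0.1112/2.05 = 0.0543.

0.0543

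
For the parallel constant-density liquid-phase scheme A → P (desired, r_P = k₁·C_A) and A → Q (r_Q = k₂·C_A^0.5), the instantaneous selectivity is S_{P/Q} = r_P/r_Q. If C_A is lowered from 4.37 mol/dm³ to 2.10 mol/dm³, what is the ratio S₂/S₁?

0.693

S_{P/Q} = (k₁/k₂)·C_A^0.5, so S₂/S₁ = (C_{A,2}/C_{A,1})^0.5.
= (2.10/4.37)^0.5 = (0.4805)^0.5 = 0.693.
Selectivity toward P falls as C_A falls — high-concentration operation is favoured.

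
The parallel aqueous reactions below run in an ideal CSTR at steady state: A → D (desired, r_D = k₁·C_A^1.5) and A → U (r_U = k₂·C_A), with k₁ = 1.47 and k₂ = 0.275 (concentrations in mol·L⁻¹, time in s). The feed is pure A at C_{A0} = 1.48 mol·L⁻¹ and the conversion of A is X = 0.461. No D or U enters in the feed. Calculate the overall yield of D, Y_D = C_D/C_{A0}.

0.381

Exit C_A = C_{A0}(1−X) = 1.48×0.539 = 0.7977 mol·L⁻¹.
A CSTR operates uniformly at the exit composition, giving r_D = 1.047 and r_U = 0.2194 (each k·C_A^n at C_A = 0.7977).
Fraction of consumed A going to D: r_D/(r_D+r_U) = 0.8268.
C_D = 0.8268·C_{A0}·X = 0.8268×1.48×0.461 = 0.564 mol·L⁻¹; Y_D = C_D/C_{A0} = 0.381.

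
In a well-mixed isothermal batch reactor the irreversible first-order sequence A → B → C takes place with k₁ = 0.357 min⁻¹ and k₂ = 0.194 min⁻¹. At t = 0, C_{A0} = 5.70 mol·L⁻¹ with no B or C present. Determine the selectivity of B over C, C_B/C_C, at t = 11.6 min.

The intermediate concentration in a first-order A→B→C sequence is C_B = k₁C_{A0}(e^(−k₁t) − e^(−k₂t))/(k₂−k₁).
e^(−k₁t) = e^(−0.357×11.6) = e^(−4.141) = 0.01590; e^(−k₂t) = e^(−2.250) = 0.1054.
C_B = 0.357×5.70/(0.194−0.357) × (0.01590−0.1054) = (-12.48)×(-0.08945) = 1.117 mol·L⁻¹.
C_A = C_{A0}e^(−k₁t) = 0.09065 mol·L⁻¹, so C_C = C_{A0}−C_A−C_B = 4.493 mol·L⁻¹; C_B/C_C = 0.249.

0.249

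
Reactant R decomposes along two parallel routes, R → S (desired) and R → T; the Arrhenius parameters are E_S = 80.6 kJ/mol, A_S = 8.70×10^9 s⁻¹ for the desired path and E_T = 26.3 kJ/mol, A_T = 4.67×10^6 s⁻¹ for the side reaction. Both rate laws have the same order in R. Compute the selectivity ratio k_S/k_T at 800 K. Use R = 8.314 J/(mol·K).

0.530

Since both paths have the same order in R, the concentration cancels and S_{S/T} = k_S/k_T = (A_S/A_T)·exp[(E_T−E_S)/(RT)].
(E_T−E_S)/(RT) = (26.3−80.6)×10³/(8.314×800) = -54300/6651 = -8.164.
k_S/k_T = (8.70×10^9/4.67×10^6)·exp(-8.164) = 1863 × 2.847×10^-4 = 0.530.
Since E_S > E_T, raising the temperature improves selectivity toward S.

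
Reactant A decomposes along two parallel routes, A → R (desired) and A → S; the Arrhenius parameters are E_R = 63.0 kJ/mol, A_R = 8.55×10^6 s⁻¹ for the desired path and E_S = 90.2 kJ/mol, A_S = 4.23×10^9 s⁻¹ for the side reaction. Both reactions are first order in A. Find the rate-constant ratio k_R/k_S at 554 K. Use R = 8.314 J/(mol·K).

0.742

Since both paths have the same order in A, the concentration cancels and S_{R/S} = k_R/k_S = (A_R/A_S)·exp[(E_S−E_R)/(RT)].
(E_S−E_R)/(RT) = (90.2−63.0)×10³/(8.314×554) = 27200/4606 = 5.905.
k_R/k_S = (8.55×10^6/4.23×10^9)·exp(5.905) = 0.002021 × 367.0 = 0.742.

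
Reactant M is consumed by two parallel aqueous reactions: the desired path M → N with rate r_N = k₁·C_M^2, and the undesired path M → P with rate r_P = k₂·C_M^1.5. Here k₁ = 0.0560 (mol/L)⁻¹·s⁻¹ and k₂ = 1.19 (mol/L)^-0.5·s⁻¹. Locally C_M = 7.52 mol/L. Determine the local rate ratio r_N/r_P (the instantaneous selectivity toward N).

0.129

S_{N/P} = r_N/r_P = (k₁·C_M^2)/(k₂·C_M^1.5) = (k₁/k₂)·C_M^0.5.
= (0.0560×7.520^2) / (1.19×7.520^1.5) = 3.167/24.54 = 0.129.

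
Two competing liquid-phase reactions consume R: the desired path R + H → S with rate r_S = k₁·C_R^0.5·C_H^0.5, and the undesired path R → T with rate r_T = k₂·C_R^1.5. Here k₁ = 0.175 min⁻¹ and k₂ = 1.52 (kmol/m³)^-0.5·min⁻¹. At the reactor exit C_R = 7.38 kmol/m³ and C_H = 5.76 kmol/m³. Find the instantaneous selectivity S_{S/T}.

S_{S/T} = r_S/r_T = (k₁·C_R^0.5·C_H^0.5)/(k₂·C_R^1.5) = (k₁/k₂)·C_R⁻¹·C_H^0.5.
= (0.175×7.380^0.5×5.760^0.5) / (1.52×7.380^1.5) = 1.141/30.47 = 0.0374.
The undesired path is higher order in R, so low C_R (CSTR or dilute feed) favours S.

0.0374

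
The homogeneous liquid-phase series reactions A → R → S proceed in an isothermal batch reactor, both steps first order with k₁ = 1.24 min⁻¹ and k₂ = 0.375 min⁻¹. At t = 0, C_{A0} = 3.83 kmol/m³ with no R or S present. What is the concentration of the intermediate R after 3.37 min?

1.47 kmol/m³

For first-order series with pure A initially, C_R(t) = k₁C_{A0}/(k₂−k₁)·(e^(−k₁t) − e^(−k₂t)).
e^(−k₁t) = e^(−1.24×3.37) = e^(−4.179) = 0.01532; e^(−k₂t) = e^(−1.264) = 0.2826.
C_R = 1.24×3.83/(0.375−1.24) × (0.01532−0.2826) = (-5.490)×(-0.2673) = 1.467 kmol/m³.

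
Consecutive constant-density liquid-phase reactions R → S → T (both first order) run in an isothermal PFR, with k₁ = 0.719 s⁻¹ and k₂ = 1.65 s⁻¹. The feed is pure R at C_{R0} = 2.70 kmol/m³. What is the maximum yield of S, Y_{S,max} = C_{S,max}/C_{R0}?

0.229

Evaluating C_S at τ_opt = ln(k₂/k₁)/(k₂−k₁) gives C_{S,max}/C_{R0} = (k₁/k₂)^[k₂/(k₂−k₁)].
= (0.719/1.65)^(1.65/(1.65−0.719)) = (0.4358)^(1.772) = 0.2294.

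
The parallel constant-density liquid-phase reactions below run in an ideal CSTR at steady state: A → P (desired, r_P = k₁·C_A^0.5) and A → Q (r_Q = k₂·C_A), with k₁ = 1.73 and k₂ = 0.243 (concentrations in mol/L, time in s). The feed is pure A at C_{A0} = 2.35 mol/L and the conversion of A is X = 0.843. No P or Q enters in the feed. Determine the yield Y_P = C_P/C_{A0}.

Exit C_A = C_{A0}(1−X) = 2.35×0.157 = 0.3690 mol/L.
Rates in a CSTR are evaluated at the outlet concentration: r_P = 1.73×0.3690^0.5 = 1.051, r_Q = 0.243×0.3690 = 0.08965.
Fraction of consumed A going to P: r_P/(r_P+r_Q) = 0.9214.
C_P = 0.9214·C_{A0}·X = 0.9214×2.35×0.843 = 1.83 mol/L; Y_P = C_P/C_{A0} = 0.777.

0.777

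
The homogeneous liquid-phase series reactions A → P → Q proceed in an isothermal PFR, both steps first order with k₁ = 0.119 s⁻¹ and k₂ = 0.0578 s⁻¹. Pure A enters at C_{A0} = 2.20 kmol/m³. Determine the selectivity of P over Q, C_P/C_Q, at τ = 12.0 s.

Solving the coupled first-order balances gives C_P(τ) = [k₁/(k₂−k₁)]·C_{A0}·(e^(−k₁τ) − e^(−k₂τ)).
e^(−k₁τ) = e^(−0.119×12.0) = e^(−1.428) = 0.2398; e^(−k₂τ) = e^(−0.6936) = 0.4998.
C_P = 0.119×2.20/(0.0578−0.119) × (0.2398−0.4998) = (-4.278)×(-0.2600) = 1.112 kmol/m³.
C_A = C_{A0}e^(−k₁τ) = 0.5275 kmol/m³, so C_Q = C_{A0}−C_A−C_P = 0.5603 kmol/m³; C_P/C_Q = 1.98.

1.98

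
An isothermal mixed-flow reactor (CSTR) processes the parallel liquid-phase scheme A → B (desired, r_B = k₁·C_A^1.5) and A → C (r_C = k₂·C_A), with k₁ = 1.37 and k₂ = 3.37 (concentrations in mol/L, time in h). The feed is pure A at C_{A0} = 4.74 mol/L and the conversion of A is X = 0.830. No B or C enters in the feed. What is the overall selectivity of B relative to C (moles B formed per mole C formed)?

Exit C_A = C_{A0}(1−X) = 4.74×0.170 = 0.8058 mol/L.
Rates in a CSTR are evaluated at the outlet concentration: r_B = 1.37×0.8058^1.5 = 0.9910, r_C = 3.37×0.8058 = 2.716.
Overall selectivity = C_B/C_C = r_Bτ/(r_Cτ) = r_B/r_C = 0.365.

0.365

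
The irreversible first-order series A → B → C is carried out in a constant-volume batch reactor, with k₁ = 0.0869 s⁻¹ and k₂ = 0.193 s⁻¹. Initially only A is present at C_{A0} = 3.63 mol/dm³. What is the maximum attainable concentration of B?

At the optimum, C_{B,max}/C_{A0} = (k₁/k₂)^[k₂/(k₂−k₁)].
= (0.0869/0.193)^(0.193/(0.193−0.0869)) = (0.4503)^(1.819) = 0.2342.
C_{B,max} = 0.2342×3.63 = 0.850 mol/dm³.

0.850 mol/dm³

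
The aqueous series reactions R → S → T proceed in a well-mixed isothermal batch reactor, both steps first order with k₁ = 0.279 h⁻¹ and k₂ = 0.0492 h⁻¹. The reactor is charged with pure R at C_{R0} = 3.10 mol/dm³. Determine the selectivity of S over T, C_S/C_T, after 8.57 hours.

3.07

For first-order series with pure R initially, C_S(t) = k₁C_{R0}/(k₂−k₁)·(e^(−k₁t) − e^(−k₂t)).
e^(−k₁t) = e^(−0.279×8.57) = e^(−2.391) = 0.09154; e^(−k₂t) = e^(−0.4216) = 0.6560.
C_S = 0.279×3.10/(0.0492−0.279) × (0.09154−0.6560) = (-3.764)×(-0.5644) = 2.124 mol/dm³.
C_R = C_{R0}e^(−k₁t) = 0.2838 mol/dm³, so C_T = C_{R0}−C_R−C_S = 0.6919 mol/dm³; C_S/C_T = 3.07.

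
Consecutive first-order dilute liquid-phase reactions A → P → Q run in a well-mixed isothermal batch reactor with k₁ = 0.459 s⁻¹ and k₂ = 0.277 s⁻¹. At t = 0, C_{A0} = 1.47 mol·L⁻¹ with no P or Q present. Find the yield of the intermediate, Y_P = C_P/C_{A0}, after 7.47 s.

For first-order series with pure A initially, C_P(t) = k₁C_{A0}/(k₂−k₁)·(e^(−k₁t) − e^(−k₂t)).
e^(−k₁t) = e^(−0.459×7.47) = e^(−3.429) = 0.03243; e^(−k₂t) = e^(−2.069) = 0.1263.
C_P = 0.459×1.47/(0.277−0.459) × (0.03243−0.1263) = (-3.707)×(-0.09386) = 0.3480 mol·L⁻¹.
Y_P = C_P/C_{A0} = 0.3480/1.47 = 0.237.

0.237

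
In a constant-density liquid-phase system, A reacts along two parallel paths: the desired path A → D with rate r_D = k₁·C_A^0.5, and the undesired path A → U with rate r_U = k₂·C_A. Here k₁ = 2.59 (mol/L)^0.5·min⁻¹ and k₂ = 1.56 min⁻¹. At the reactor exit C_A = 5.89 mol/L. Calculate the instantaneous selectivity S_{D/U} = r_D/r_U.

S_{D/U} = r_D/r_U = (k₁·C_A^0.5)/(k₂·C_A) = (k₁/k₂)·C_A^-0.5.
= (2.59×5.890^0.5) / (1.56×5.890) = 6.286/9.188 = 0.684.
The undesired path is higher order in A, so low C_A (CSTR or dilute feed) favours D.

0.684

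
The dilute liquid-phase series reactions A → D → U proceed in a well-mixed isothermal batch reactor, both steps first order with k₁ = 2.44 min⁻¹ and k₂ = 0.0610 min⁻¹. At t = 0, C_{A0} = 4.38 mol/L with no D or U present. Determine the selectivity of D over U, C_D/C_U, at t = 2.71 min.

Solving the coupled first-order balances gives C_D(t) = [k₁/(k₂−k₁)]·C_{A0}·(e^(−k₁t) − e^(−k₂t)).
e^(−k₁t) = e^(−2.44×2.71) = e^(−6.612) = 0.001344; e^(−k₂t) = e^(−0.1653) = 0.8476.
C_D = 2.44×4.38/(0.0610−2.44) × (0.001344−0.8476) = (-4.492)×(-0.8463) = 3.802 mol/L.
C_A = C_{A0}e^(−k₁t) = 0.005885 mol/L, so C_U = C_{A0}−C_A−C_D = 0.5723 mol/L; C_D/C_U = 6.64.

6.64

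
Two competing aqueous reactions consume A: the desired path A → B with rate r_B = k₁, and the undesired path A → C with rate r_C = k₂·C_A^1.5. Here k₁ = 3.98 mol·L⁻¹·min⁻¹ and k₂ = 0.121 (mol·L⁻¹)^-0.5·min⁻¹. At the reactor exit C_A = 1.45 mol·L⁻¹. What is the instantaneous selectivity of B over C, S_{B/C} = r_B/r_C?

S_{B/C} = r_B/r_C = (k₁)/(k₂·C_A^1.5) = (k₁/k₂)·C_A^-1.5.
= (3.98) / (0.121×1.450^1.5) = 3.980/0.2113 = 18.8.
The undesired path is higher order in A, so low C_A (CSTR or dilute feed) favours B.

18.8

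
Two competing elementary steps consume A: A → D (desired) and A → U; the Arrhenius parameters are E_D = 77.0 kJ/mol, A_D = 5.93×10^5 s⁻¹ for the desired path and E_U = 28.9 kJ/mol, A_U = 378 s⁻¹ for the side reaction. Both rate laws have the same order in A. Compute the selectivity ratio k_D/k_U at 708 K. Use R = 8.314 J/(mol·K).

Since both paths have the same order in A, the concentration cancels and S_{D/U} = k_D/k_U = (A_D/A_U)·exp[(E_U−E_D)/(RT)].
(E_U−E_D)/(RT) = (28.9−77.0)×10³/(8.314×708) = -48100/5886 = -8.172.
k_D/k_U = (5.93×10^5/378)·exp(-8.172) = 1569 × 2.826×10^-4 = 0.443.
Since E_D > E_U, raising the temperature improves selectivity toward D.

0.443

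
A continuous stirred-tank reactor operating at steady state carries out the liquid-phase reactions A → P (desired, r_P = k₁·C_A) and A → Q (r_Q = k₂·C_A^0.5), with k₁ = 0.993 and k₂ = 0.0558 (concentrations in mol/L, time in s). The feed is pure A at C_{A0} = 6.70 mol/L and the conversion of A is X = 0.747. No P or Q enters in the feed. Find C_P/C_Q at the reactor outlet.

23.2

Exit C_A = C_{A0}(1−X) = 6.70×0.253 = 1.695 mol/L.
Rates in a CSTR are evaluated at the outlet concentration: r_P = 0.993×1.695 = 1.683, r_Q = 0.0558×1.695^0.5 = 0.07265.
Overall selectivity = C_P/C_Q = r_Pτ/(r_Qτ) = r_P/r_Q = 23.2.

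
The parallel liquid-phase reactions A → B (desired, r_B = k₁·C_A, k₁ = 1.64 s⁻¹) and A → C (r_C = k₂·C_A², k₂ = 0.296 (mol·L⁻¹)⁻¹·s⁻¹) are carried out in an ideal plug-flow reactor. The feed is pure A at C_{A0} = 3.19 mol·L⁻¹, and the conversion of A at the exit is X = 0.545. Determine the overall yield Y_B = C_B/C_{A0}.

C_A = C_{A0}(1−X) = 1.451 mol·L⁻¹.
Along a PFR/batch, dC_B/dC_A = −r_B/(r_B+r_C) = −k₁/(k₁+k₂·C_A).
Integrating from C_{A0} to C_A: C_B = (1.64/0.296)·ln[(1.64+0.296·3.19)/(1.64+0.296·1.45)] = 5.541·ln(2.584/2.070) = 1.230 mol·L⁻¹.
Y_B = C_B/C_{A0} = 1.230/3.19 = 0.386.

0.386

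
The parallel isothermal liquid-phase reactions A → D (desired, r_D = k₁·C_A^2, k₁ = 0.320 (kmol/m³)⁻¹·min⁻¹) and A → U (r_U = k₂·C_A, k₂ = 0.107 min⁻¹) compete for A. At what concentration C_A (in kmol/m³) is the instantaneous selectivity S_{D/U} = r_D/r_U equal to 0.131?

0.0438 kmol/m³

S_{D/U} = (k₁/k₂)·C_A ⇒ C_A = S·k₂/k₁.
= 0.131×0.107/0.320 = 0.0438 kmol/m³.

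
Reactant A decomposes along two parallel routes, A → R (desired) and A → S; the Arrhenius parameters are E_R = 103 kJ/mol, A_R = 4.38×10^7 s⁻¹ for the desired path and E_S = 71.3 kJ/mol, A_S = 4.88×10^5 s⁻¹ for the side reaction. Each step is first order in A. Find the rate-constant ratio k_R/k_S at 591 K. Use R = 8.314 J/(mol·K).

0.142

Since both paths have the same order in A, the concentration cancels and S_{R/S} = k_R/k_S = (A_R/A_S)·exp[(E_S−E_R)/(RT)].
(E_S−E_R)/(RT) = (71.3−103)×10³/(8.314×591) = -31700/4914 = -6.452.
k_R/k_S = (4.38×10^7/4.88×10^5)·exp(-6.452) = 89.75 × 0.001578 = 0.142.
Since E_R > E_S, raising the temperature improves selectivity toward R.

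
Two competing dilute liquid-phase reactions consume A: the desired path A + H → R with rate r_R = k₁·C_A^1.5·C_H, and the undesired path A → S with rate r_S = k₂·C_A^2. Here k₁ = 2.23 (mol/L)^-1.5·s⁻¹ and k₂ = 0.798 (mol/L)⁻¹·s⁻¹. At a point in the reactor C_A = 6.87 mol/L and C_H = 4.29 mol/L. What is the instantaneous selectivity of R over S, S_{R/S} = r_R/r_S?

4.57

S_{R/S} = r_R/r_S = (k₁·C_A^1.5·C_H)/(k₂·C_A^2) = (k₁/k₂)·C_A^-0.5·C_H.
= (2.23×6.870^1.5×4.290) / (0.798×6.870^2) = 172.3/37.66 = 4.57.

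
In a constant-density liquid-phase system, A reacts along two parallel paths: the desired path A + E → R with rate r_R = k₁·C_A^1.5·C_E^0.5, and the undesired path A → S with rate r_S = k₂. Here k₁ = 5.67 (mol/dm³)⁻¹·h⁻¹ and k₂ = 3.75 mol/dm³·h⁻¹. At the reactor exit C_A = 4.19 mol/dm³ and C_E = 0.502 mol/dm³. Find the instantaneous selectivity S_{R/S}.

9.19

S_{R/S} = r_R/r_S = (k₁·C_A^1.5·C_E^0.5)/(k₂) = (k₁/k₂)·C_A^1.5·C_E^0.5.
= (5.67×4.190^1.5×0.5020^0.5) / (3.75) = 34.46/3.750 = 9.19.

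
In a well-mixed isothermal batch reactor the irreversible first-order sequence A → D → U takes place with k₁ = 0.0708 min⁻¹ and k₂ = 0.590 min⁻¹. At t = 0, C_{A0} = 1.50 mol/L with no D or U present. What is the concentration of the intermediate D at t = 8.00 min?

0.114 mol/L

Solving the coupled first-order balances gives C_D(t) = [k₁/(k₂−k₁)]·C_{A0}·(e^(−k₁t) − e^(−k₂t)).
e^(−k₁t) = e^(−0.0708×8.00) = e^(−0.5664) = 0.5676; e^(−k₂t) = e^(−4.720) = 0.008915.
C_D = 0.0708×1.50/(0.590−0.0708) × (0.5676−0.008915) = 0.2045×0.5586 = 0.1143 mol/L.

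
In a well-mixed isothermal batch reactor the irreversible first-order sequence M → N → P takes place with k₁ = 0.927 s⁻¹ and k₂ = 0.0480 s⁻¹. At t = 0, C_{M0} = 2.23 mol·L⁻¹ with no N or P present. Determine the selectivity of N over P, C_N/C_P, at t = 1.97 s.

16.0

Solving the coupled first-order balances gives C_N(t) = [k₁/(k₂−k₁)]·C_{M0}·(e^(−k₁t) − e^(−k₂t)).
e^(−k₁t) = e^(−0.927×1.97) = e^(−1.826) = 0.1610; e^(−k₂t) = e^(−0.09456) = 0.9098.
C_N = 0.927×2.23/(0.0480−0.927) × (0.1610−0.9098) = (-2.352)×(-0.7487) = 1.761 mol·L⁻¹.
C_M = C_{M0}e^(−k₁t) = 0.3591 mol·L⁻¹, so C_P = C_{M0}−C_M−C_N = 0.1100 mol·L⁻¹; C_N/C_P = 16.0.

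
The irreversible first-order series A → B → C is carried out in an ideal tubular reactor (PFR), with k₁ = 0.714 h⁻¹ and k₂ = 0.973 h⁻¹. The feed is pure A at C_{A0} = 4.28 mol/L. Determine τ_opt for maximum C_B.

1.19 h

For first-order series the maximum of C_B occurs at τ_opt = ln(k₂/k₁)/(k₂−k₁).
= ln(0.973/0.714)/(0.973−0.714) = ln(1.363)/0.2590 = 0.3095/0.2590 = 1.19 h.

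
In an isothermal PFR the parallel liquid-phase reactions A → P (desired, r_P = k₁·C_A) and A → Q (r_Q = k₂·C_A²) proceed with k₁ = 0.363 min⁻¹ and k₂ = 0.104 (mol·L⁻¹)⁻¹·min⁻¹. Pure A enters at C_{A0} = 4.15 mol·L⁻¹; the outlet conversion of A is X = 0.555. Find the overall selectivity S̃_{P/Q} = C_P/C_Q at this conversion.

1.19

C_A = C_{A0}(1−X) = 1.847 mol·L⁻¹.
Along a PFR/batch, dC_P/dC_A = −r_P/(r_P+r_Q) = −k₁/(k₁+k₂·C_A).
Integrating from C_{A0} to C_A: C_P = (0.363/0.104)·ln[(0.363+0.104·4.15)/(0.363+0.104·1.85)] = 3.490·ln(0.7946/0.5551) = 1.252 mol·L⁻¹.
C_Q = (C_{A0}−C_A)−C_P = 1.051 mol·L⁻¹; S̃_{P/Q} = 1.252/1.051 = 1.19.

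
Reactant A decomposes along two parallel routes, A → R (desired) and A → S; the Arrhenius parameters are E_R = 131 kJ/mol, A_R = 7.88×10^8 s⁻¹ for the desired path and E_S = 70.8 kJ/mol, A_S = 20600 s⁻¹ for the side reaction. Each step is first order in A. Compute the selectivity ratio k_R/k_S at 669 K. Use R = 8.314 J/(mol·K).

Since both paths have the same order in A, the concentration cancels and S_{R/S} = k_R/k_S = (A_R/A_S)·exp[(E_S−E_R)/(RT)].
(E_S−E_R)/(RT) = (70.8−131)×10³/(8.314×669) = -60200/5562 = -10.82.
k_R/k_S = (7.88×10^8/20600)·exp(-10.82) = 38252 × 1.993×10^-5 = 0.762.
Since E_R > E_S, raising the temperature improves selectivity toward R.

0.762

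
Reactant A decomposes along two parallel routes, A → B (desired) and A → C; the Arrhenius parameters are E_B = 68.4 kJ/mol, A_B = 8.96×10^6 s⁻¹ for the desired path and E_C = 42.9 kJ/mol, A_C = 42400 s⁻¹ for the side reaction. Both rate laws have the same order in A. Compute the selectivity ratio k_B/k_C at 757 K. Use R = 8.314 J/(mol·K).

3.68

k_B/k_C = (A_B/A_C)·exp[−(E_B−E_C)/(RT)] = (A_B/A_C)·exp[(E_C−E_B)/(RT)].
(E_C−E_B)/(RT) = (42.9−68.4)×10³/(8.314×757) = -25500/6294 = -4.052.
k_B/k_C = (8.96×10^6/42400)·exp(-4.052) = 211.3 × 0.01739 = 3.68.
Since E_B > E_C, raising the temperature improves selectivity toward B.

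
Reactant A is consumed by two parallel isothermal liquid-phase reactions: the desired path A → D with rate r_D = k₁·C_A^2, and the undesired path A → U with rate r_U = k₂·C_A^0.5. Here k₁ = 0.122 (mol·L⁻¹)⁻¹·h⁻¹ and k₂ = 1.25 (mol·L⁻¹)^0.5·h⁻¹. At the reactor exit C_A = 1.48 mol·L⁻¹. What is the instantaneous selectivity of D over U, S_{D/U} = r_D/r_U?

S_{D/U} = r_D/r_U = (k₁·C_A^2)/(k₂·C_A^0.5) = (k₁/k₂)·C_A^1.5.
= (0.122×1.480^2) / (1.25×1.480^0.5) = 0.2672/1.521 = 0.176.

0.176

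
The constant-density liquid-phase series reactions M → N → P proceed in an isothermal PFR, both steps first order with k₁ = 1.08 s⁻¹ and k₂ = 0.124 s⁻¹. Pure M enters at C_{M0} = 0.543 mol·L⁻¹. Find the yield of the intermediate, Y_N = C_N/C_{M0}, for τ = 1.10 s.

0.641

The intermediate concentration in a first-order A→B→C sequence is C_N = k₁C_{M0}(e^(−k₁τ) − e^(−k₂τ))/(k₂−k₁).
e^(−k₁τ) = e^(−1.08×1.10) = e^(−1.188) = 0.3048; e^(−k₂τ) = e^(−0.1364) = 0.8725.
C_N = 1.08×0.543/(0.124−1.08) × (0.3048−0.8725) = (-0.6134)×(-0.5677) = 0.3482 mol·L⁻¹.
Y_N = C_N/C_{M0} = 0.3482/0.543 = 0.641.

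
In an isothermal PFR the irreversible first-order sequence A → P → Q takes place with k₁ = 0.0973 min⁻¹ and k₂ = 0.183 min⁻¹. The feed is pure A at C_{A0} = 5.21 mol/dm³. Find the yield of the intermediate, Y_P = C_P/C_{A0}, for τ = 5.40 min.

0.249

For first-order series with pure A initially, C_P(τ) = k₁C_{A0}/(k₂−k₁)·(e^(−k₁τ) − e^(−k₂τ)).
e^(−k₁τ) = e^(−0.0973×5.40) = e^(−0.5254) = 0.5913; e^(−k₂τ) = e^(−0.9882) = 0.3722.
C_P = 0.0973×5.21/(0.183−0.0973) × (0.5913−0.3722) = 5.915×0.2191 = 1.296 mol/dm³.
Y_P = C_P/C_{A0} = 1.296/5.21 = 0.249.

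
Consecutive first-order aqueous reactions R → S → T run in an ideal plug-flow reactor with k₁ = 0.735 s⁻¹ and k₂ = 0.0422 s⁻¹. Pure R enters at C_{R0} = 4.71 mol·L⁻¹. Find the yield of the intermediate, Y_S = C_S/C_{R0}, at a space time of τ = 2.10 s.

0.744

For first-order series with pure R initially, C_S(τ) = k₁C_{R0}/(k₂−k₁)·(e^(−k₁τ) − e^(−k₂τ)).
e^(−k₁τ) = e^(−0.735×2.10) = e^(−1.544) = 0.2136; e^(−k₂τ) = e^(−0.08862) = 0.9152.
C_S = 0.735×4.71/(0.0422−0.735) × (0.2136−0.9152) = (-4.997)×(-0.7016) = 3.506 mol·L⁻¹.
Y_S = C_S/C_{R0} = 3.506/4.71 = 0.744.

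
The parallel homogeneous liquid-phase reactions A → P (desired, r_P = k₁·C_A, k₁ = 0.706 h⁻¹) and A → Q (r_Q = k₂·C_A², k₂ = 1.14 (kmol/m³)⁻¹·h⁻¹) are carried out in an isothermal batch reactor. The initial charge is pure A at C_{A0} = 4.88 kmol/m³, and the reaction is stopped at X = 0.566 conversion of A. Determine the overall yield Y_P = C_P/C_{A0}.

C_A = C_{A0}(1−X) = 2.118 kmol/m³.
Along a PFR/batch, dC_P/dC_A = −r_P/(r_P+r_Q) = −k₁/(k₁+k₂·C_A).
Integrating from C_{A0} to C_A: C_P = (0.706/1.14)·ln[(0.706+1.14·4.88)/(0.706+1.14·2.12)] = 0.6193·ln(6.269/3.120) = 0.4321 kmol/m³.
Y_P = C_P/C_{A0} = 0.4321/4.88 = 0.0885.

0.0885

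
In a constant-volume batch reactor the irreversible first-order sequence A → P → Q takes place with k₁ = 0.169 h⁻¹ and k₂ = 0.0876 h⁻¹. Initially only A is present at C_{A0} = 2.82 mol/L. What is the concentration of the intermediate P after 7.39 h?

1.39 mol/L

For first-order series with pure A initially, C_P(t) = k₁C_{A0}/(k₂−k₁)·(e^(−k₁t) − e^(−k₂t)).
e^(−k₁t) = e^(−0.169×7.39) = e^(−1.249) = 0.2868; e^(−k₂t) = e^(−0.6474) = 0.5234.
C_P = 0.169×2.82/(0.0876−0.169) × (0.2868−0.5234) = (-5.855)×(-0.2366) = 1.385 mol/L.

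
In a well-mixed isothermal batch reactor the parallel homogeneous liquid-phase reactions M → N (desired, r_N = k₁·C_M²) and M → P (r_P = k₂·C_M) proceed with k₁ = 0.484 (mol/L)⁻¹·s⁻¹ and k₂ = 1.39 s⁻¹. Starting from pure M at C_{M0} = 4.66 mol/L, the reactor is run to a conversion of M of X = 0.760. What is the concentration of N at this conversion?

C_M = C_{M0}(1−X) = 1.118 mol/L.
Along a PFR/batch, dC_P/dC_M = −r_P/(r_N+r_P) = −k₂/(k₂+k₁·C_M).
Integrating from C_{M0} to C_M: C_P = (1.39/0.484)·ln[(1.39+0.484·4.66)/(1.39+0.484·1.12)] = 2.872·ln(3.645/1.931) = 1.824 mol/L.
Then C_N = (C_{M0}−C_M) − C_P = 3.542 − 1.824 = 1.717 mol/L.

1.72 mol/L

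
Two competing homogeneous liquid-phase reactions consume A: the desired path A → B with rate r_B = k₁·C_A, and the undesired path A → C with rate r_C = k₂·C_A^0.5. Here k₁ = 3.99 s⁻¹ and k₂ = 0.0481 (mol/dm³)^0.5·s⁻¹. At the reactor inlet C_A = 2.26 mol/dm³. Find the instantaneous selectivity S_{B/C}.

S_{B/C} = r_B/r_C = (k₁·C_A)/(k₂·C_A^0.5) = (k₁/k₂)·C_A^0.5.
= (3.99×2.260) / (0.0481×2.260^0.5) = 9.017/0.07231 = 125.

125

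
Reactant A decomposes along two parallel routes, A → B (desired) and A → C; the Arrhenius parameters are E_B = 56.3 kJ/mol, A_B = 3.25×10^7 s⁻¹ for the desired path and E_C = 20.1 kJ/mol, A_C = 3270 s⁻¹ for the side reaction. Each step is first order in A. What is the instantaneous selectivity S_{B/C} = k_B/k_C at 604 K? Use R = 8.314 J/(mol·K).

7.36

k_B/k_C = (A_B/A_C)·exp[−(E_B−E_C)/(RT)] = (A_B/A_C)·exp[(E_C−E_B)/(RT)].
(E_C−E_B)/(RT) = (20.1−56.3)×10³/(8.314×604) = -36200/5022 = -7.209.
k_B/k_C = (3.25×10^7/3270)·exp(-7.209) = 9939 × 7.401×10^-4 = 7.36.
Since E_B > E_C, raising the temperature improves selectivity toward B.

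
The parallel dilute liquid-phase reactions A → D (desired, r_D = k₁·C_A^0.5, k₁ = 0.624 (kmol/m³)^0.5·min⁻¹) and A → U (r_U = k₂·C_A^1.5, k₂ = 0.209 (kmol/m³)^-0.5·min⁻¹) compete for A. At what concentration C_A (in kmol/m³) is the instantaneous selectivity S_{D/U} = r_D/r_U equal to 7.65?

S_{D/U} = (k₁/k₂)·C_A⁻¹ ⇒ C_A = (S·k₂/k₁)^(-1).
= (7.65×0.209/0.624)^(-1) = (2.562)^(-1) = 0.390 kmol/m³.

0.390 kmol/m³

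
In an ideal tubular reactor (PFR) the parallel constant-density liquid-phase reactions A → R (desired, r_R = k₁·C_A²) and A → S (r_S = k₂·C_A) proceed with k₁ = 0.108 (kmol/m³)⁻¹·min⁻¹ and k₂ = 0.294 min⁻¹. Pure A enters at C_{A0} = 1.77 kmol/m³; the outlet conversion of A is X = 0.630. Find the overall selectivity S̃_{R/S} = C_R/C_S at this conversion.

0.436

C_A = C_{A0}(1−X) = 0.6549 kmol/m³.
Along a PFR/batch, dC_S/dC_A = −r_S/(r_R+r_S) = −k₂/(k₂+k₁·C_A).
Integrating from C_{A0} to C_A: C_S = (0.294/0.108)·ln[(0.294+0.108·1.77)/(0.294+0.108·0.655)] = 2.722·ln(0.4852/0.3647) = 0.7767 kmol/m³.
Then C_R = (C_{A0}−C_A) − C_S = 1.115 − 0.7767 = 0.3384 kmol/m³.
S̃_{R/S} = C_R/C_S = 0.3384/0.7767 = 0.436.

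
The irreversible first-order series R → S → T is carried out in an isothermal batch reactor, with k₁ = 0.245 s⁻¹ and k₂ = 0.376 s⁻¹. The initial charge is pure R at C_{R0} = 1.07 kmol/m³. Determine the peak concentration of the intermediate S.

0.313 kmol/m³

Evaluating C_S at t_opt = ln(k₂/k₁)/(k₂−k₁) gives C_{S,max}/C_{R0} = (k₁/k₂)^[k₂/(k₂−k₁)].
= (0.245/0.376)^(0.376/(0.376−0.245)) = (0.6516)^(2.870) = 0.2925.
C_{S,max} = 0.2925×1.07 = 0.313 kmol/m³.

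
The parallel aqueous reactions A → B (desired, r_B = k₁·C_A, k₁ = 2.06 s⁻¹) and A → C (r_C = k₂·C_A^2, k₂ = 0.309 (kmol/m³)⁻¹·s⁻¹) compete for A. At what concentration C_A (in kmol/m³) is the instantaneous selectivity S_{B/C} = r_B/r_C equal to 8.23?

0.810 kmol/m³

S_{B/C} = (k₁/k₂)·C_A⁻¹ ⇒ C_A = (S·k₂/k₁)^(-1).
= (8.23×0.309/2.06)^(-1) = (1.235)^(-1) = 0.810 kmol/m³.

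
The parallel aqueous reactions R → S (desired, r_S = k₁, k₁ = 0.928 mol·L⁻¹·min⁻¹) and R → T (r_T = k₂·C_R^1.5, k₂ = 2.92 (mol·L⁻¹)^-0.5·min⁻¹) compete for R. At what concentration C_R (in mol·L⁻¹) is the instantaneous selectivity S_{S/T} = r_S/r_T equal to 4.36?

S_{S/T} = (k₁/k₂)·C_R^-1.5 ⇒ C_R = (S·k₂/k₁)^(1/(-1.5)).
= (4.36×2.92/0.928)^(-0.6667) = (13.72)^(-0.6667) = 0.174 mol·L⁻¹.

0.174 mol·L⁻¹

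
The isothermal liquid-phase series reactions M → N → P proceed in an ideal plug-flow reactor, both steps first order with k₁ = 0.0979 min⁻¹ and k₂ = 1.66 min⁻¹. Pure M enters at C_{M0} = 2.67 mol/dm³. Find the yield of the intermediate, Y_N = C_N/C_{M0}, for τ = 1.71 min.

Solving the coupled first-order balances gives C_N(τ) = [k₁/(k₂−k₁)]·C_{M0}·(e^(−k₁τ) − e^(−k₂τ)).
e^(−k₁τ) = e^(−0.0979×1.71) = e^(−0.1674) = 0.8459; e^(−k₂τ) = e^(−2.839) = 0.05851.
C_N = 0.0979×2.67/(1.66−0.0979) × (0.8459−0.05851) = 0.1673×0.7873 = 0.1318 mol/dm³.
Y_N = C_N/C_{M0} = 0.1318/2.67 = 0.0493.

0.0493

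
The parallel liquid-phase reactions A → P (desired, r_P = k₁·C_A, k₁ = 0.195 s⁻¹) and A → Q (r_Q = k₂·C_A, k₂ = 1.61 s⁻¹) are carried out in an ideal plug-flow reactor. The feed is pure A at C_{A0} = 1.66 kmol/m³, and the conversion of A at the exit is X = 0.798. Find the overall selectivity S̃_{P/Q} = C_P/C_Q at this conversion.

0.121

C_A = C_{A0}(1−X) = 0.3353 kmol/m³.
Both paths are first order in A, so the instantaneous fraction to P is constant: dC_P/d(−C_A) = k₁/(k₁+k₂) = 0.1080.
C_P = 0.1080·(C_{A0}−C_A) = 0.1080×1.325 = 0.143 kmol/m³.
C_Q = (C_{A0}−C_A)−C_P = 1.182 kmol/m³; S̃_{P/Q} = 0.1431/1.182 = 0.121.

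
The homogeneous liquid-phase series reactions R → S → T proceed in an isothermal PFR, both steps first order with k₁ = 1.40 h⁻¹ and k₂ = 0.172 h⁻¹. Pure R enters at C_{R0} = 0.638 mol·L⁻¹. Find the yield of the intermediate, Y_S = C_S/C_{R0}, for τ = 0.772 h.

Solving the coupled first-order balances gives C_S(τ) = [k₁/(k₂−k₁)]·C_{R0}·(e^(−k₁τ) − e^(−k₂τ)).
e^(−k₁τ) = e^(−1.40×0.772) = e^(−1.081) = 0.3393; e^(−k₂τ) = e^(−0.1328) = 0.8757.
C_S = 1.40×0.638/(0.172−1.40) × (0.3393−0.8757) = (-0.7274)×(-0.5363) = 0.3901 mol·L⁻¹.
Y_S = C_S/C_{R0} = 0.3901/0.638 = 0.611.

0.611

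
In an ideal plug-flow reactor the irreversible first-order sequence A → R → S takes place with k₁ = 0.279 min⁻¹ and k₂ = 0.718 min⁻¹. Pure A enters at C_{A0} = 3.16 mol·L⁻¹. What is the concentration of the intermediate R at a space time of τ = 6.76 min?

The intermediate concentration in a first-order A→B→C sequence is C_R = k₁C_{A0}(e^(−k₁τ) − e^(−k₂τ))/(k₂−k₁).
e^(−k₁τ) = e^(−0.279×6.76) = e^(−1.886) = 0.1517; e^(−k₂τ) = e^(−4.854) = 0.007800.
C_R = 0.279×3.16/(0.718−0.279) × (0.1517−0.007800) = 2.008×0.1439 = 0.2889 mol·L⁻¹.

0.289 mol·L⁻¹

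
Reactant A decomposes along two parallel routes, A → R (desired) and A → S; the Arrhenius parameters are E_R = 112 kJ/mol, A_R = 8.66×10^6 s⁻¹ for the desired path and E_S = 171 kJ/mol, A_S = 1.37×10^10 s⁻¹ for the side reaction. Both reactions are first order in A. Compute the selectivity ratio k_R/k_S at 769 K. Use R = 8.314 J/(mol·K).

With equal orders, S_{R/S} = k_R/k_S = (A_R/A_S)·exp[(E_S−E_R)/(RT)].
(E_S−E_R)/(RT) = (171−112)×10³/(8.314×769) = 59000/6393 = 9.228.
k_R/k_S = (8.66×10^6/1.37×10^10)·exp(9.228) = 6.321×10^-4 × 10180 = 6.43.

6.43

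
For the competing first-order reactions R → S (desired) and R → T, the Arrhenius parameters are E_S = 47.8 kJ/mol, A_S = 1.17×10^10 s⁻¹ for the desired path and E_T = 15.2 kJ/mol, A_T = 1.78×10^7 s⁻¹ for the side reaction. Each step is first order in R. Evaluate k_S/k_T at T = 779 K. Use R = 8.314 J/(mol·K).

4.28

k_S/k_T = (A_S/A_T)·exp[−(E_S−E_T)/(RT)] = (A_S/A_T)·exp[(E_T−E_S)/(RT)].
(E_T−E_S)/(RT) = (15.2−47.8)×10³/(8.314×779) = -32600/6477 = -5.034.
k_S/k_T = (1.17×10^10/1.78×10^7)·exp(-5.034) = 657.3 × 0.006516 = 4.28.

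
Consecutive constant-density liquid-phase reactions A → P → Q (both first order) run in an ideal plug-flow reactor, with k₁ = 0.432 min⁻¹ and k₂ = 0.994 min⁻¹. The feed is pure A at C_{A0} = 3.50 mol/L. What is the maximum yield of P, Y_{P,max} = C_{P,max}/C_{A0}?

For a first-order series the maximum intermediate yield is C_{P,max}/C_{A0} = (k₁/k₂)^[k₂/(k₂−k₁)].
= (0.432/0.994)^(0.994/(0.994−0.432)) = (0.4346)^(1.769) = 0.2290.

0.229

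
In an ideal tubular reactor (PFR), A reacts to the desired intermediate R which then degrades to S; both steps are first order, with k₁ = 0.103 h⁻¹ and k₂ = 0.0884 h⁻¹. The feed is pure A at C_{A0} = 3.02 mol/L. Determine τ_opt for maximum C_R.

10.5 h

For first-order series the maximum of C_R occurs at τ_opt = ln(k₂/k₁)/(k₂−k₁).
= ln(0.0884/0.103)/(0.0884−0.103) = ln(0.8583)/-0.01460 = -0.1529/-0.01460 = 10.5 h.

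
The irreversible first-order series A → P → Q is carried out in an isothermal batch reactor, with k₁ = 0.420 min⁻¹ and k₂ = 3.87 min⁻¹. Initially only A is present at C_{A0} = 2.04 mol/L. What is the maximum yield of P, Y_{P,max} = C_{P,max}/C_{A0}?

0.0828

Evaluating C_P at t_opt = ln(k₂/k₁)/(k₂−k₁) gives C_{P,max}/C_{A0} = (k₁/k₂)^[k₂/(k₂−k₁)].
= (0.420/3.87)^(3.87/(3.87−0.420)) = (0.1085)^(1.122) = 0.08282.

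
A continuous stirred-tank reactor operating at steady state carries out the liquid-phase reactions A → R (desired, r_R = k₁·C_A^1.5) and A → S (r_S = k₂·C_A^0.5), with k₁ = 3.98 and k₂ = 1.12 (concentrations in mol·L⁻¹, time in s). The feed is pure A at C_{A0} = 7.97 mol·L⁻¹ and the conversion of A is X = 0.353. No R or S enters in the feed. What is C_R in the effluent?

Exit C_A = C_{A0}(1−X) = 7.97×0.647 = 5.157 mol·L⁻¹.
Rates in a CSTR are evaluated at the outlet concentration: r_R = 3.98×5.157^1.5 = 46.60, r_S = 1.12×5.157^0.5 = 2.543.
Fraction of consumed A going to R: r_R/(r_R+r_S) = 0.9483.
C_R = 0.9483·C_{A0}·X = 0.9483×7.97×0.353 = 2.67 mol·L⁻¹.

2.67 mol·L⁻¹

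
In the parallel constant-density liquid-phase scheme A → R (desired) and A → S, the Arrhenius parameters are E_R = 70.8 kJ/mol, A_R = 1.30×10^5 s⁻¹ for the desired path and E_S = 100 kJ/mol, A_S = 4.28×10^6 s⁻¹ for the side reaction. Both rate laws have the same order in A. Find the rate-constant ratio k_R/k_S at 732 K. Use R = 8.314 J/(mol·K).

3.68

With equal orders, S_{R/S} = k_R/k_S = (A_R/A_S)·exp[(E_S−E_R)/(RT)].
(E_S−E_R)/(RT) = (100−70.8)×10³/(8.314×732) = 29200/6086 = 4.798.
k_R/k_S = (1.30×10^5/4.28×10^6)·exp(4.798) = 0.03037 × 121.3 = 3.68.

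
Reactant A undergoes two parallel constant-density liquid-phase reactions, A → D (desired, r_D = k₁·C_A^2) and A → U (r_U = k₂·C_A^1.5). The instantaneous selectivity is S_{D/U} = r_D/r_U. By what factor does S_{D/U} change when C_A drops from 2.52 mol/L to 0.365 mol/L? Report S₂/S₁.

0.381

S_{D/U} = (k₁/k₂)·C_A^0.5, so S₂/S₁ = (C_{A,2}/C_{A,1})^0.5.
= (0.365/2.52)^0.5 = (0.1448)^0.5 = 0.381.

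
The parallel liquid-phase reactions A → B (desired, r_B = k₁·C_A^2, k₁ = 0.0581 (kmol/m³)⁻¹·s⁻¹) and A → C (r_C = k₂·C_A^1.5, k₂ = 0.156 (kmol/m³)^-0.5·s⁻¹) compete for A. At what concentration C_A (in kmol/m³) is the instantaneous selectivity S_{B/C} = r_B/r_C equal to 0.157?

0.178 kmol/m³

S_{B/C} = (k₁/k₂)·C_A^0.5 ⇒ C_A = (S·k₂/k₁)^(2).
= (0.157×0.156/0.0581)^(2) = (0.4215)^(2) = 0.178 kmol/m³.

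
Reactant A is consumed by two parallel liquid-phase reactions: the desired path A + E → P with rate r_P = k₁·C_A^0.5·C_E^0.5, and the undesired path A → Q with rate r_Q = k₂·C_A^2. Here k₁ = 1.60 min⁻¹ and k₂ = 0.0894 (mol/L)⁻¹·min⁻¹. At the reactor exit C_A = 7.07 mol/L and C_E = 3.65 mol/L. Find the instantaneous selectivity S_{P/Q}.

1.82

S_{P/Q} = r_P/r_Q = (k₁·C_A^0.5·C_E^0.5)/(k₂·C_A^2) = (k₁/k₂)·C_A^-1.5·C_E^0.5.
= (1.60×7.070^0.5×3.650^0.5) / (0.0894×7.070^2) = 8.128/4.469 = 1.82.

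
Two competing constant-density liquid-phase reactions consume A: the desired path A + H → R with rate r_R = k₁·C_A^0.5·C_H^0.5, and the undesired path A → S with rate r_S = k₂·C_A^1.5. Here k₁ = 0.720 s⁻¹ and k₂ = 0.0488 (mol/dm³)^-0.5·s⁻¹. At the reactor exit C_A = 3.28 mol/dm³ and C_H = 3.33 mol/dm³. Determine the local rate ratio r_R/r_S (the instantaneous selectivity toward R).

S_{R/S} = r_R/r_S = (k₁·C_A^0.5·C_H^0.5)/(k₂·C_A^1.5) = (k₁/k₂)·C_A⁻¹·C_H^0.5.
= (0.720×3.280^0.5×3.330^0.5) / (0.0488×3.280^1.5) = 2.380/0.2899 = 8.21.
The undesired path is higher order in A, so low C_A (CSTR or dilute feed) favours R.

8.21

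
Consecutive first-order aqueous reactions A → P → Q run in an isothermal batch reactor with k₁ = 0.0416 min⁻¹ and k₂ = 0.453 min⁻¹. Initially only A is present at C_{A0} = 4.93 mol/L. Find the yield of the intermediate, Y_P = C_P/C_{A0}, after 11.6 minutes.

0.0619

The intermediate concentration in a first-order A→B→C sequence is C_P = k₁C_{A0}(e^(−k₁t) − e^(−k₂t))/(k₂−k₁).
e^(−k₁t) = e^(−0.0416×11.6) = e^(−0.4826) = 0.6172; e^(−k₂t) = e^(−5.255) = 0.005222.
C_P = 0.0416×4.93/(0.453−0.0416) × (0.6172−0.005222) = 0.4985×0.6120 = 0.3051 mol/L.
Y_P = C_P/C_{A0} = 0.3051/4.93 = 0.0619.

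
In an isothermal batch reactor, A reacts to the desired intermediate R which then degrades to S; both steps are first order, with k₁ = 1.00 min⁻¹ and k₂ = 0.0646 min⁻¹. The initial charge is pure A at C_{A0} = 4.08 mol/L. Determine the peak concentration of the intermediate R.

For a first-order series the maximum intermediate yield is C_{R,max}/C_{A0} = (k₁/k₂)^[k₂/(k₂−k₁)].
= (1.00/0.0646)^(0.0646/(0.0646−1.00)) = (15.48)^(-0.06906) = 0.8276.
C_{R,max} = 0.8276×4.08 = 3.38 mol/L.

3.38 mol/L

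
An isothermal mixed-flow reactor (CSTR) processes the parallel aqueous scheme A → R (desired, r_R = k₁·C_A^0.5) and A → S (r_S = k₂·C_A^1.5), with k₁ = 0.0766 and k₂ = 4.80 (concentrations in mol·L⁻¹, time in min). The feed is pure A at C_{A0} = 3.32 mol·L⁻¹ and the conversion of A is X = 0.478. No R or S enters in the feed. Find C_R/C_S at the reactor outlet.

Exit C_A = C_{A0}(1−X) = 3.32×0.522 = 1.733 mol·L⁻¹.
In a CSTR the entire volume is at exit conditions, so r_R = 0.0766×1.733^0.5 = 0.1008 and r_S = 4.80×1.733^1.5 = 10.95.
Overall selectivity = C_R/C_S = r_Rτ/(r_Sτ) = r_R/r_S = 0.00921.

0.00921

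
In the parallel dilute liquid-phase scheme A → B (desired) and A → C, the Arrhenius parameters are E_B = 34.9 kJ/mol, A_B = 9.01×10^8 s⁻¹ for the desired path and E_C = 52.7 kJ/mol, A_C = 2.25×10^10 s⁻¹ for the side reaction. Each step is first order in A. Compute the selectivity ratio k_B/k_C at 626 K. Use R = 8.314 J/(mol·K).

k_B/k_C = (A_B/A_C)·exp[−(E_B−E_C)/(RT)] = (A_B/A_C)·exp[(E_C−E_B)/(RT)].
(E_C−E_B)/(RT) = (52.7−34.9)×10³/(8.314×626) = 17800/5205 = 3.420.
k_B/k_C = (9.01×10^8/2.25×10^10)·exp(3.420) = 0.04004 × 30.57 = 1.22.

1.22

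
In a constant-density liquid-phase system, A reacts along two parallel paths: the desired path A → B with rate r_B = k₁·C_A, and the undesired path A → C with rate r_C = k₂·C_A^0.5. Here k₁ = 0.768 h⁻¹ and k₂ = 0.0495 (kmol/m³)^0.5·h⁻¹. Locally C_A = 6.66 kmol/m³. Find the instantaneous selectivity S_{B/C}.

40.0

S_{B/C} = r_B/r_C = (k₁·C_A)/(k₂·C_A^0.5) = (k₁/k₂)·C_A^0.5.
= (0.768×6.660) / (0.0495×6.660^0.5) = 5.115/0.1277 = 40.0.
Since the desired path is higher order in A, keeping C_A high (PFR or concentrated feed) favours B.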